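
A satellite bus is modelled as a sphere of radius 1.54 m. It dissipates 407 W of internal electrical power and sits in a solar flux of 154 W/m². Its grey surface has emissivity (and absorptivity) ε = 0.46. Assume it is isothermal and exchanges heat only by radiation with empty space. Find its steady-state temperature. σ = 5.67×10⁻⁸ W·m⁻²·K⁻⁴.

T ≈ 186 K

At steady state, absorbed solar power + internal power = radiated power.
Absorbed: α·S·A_cross = 0.46·154·7.451 = 527.8 W (cross-section πr²).
Total input = 527.8 + 407 = 934.8 W.
Radiated: εσ·A_surf·T⁴ with A_surf = 4πr² = 29.80 m².
T⁴ = 934.8/(0.46·5.67×10⁻⁸·29.80) = 1.203×10⁹ K⁴.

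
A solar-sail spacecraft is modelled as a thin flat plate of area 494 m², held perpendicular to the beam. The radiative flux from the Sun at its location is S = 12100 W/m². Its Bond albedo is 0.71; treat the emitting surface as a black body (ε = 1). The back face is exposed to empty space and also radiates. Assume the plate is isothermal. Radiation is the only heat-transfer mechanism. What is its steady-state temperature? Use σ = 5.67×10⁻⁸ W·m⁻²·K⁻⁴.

At equilibrium, absorbed power = emitted power.
Absorbing cross-section = A = 494.0 m²; emitting surface = 2A = 988.0 m² (ratio 2).
(1−a)S·A_cross = εσ·A_surf·T⁴  ⇒  T⁴ = (1−a)S/(2σ).
T⁴ = 0.290·12100/(2·5.67×10⁻⁸) = 3.094×10¹⁰ K⁴.
T = (3.094×10¹⁰)^(1/4).

T ≈ 419 K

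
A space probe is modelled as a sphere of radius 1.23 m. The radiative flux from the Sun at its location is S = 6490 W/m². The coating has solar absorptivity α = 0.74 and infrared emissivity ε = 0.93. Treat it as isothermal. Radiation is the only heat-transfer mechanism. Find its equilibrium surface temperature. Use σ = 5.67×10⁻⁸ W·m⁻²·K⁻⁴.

At equilibrium, absorbed power = emitted power.
Absorbing cross-section = πr² = 4.753 m²; emitting surface = 4πr² = 19.01 m² (ratio 4).
αS·A_cross = εσ·A_surf·T⁴  ⇒  T⁴ = αS/(ε·4σ).
T⁴ = 0.740·6490/(0.93·4·5.67×10⁻⁸) = 2.277×10¹⁰ K⁴.
T = (2.277×10¹⁰)^(1/4).

T ≈ 388 K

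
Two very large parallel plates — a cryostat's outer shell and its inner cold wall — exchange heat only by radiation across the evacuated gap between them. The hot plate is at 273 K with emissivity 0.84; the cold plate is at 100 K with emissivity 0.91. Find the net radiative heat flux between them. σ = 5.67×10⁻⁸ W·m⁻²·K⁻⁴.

For two infinite grey parallel plates, q = σ(T₁⁴ − T₂⁴)/(1/ε₁ + 1/ε₂ − 1).
T₁⁴ − T₂⁴ = 5.555×10⁹ − 1.000×10⁸ = 5.455×10⁹ K⁴.
1/ε₁ + 1/ε₂ − 1 = 1.190 + 1.099 − 1 = 1.289.
q = 5.67×10⁻⁸ × 5.455×10⁹ / 1.289.

q ≈ 240 W/m²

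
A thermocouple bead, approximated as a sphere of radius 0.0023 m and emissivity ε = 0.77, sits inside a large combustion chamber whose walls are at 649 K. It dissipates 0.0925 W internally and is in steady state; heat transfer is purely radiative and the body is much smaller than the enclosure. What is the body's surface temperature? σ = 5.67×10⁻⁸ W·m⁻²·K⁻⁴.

For a small grey body in a large enclosure, net radiated power = εσA(T⁴ − T_w⁴).
Steady state: P = εσA(T⁴ − T_w⁴) with A = 4πr² = 6.648×10⁻⁵ m².
T⁴ = P/(εσA) + T_w⁴ = 0.0925/(0.77·5.67×10⁻⁸·6.648×10⁻⁵) + (649)⁴
    = 3.187×10¹⁰ + 1.774×10¹¹ = 2.093×10¹¹ K⁴.

T ≈ 676 K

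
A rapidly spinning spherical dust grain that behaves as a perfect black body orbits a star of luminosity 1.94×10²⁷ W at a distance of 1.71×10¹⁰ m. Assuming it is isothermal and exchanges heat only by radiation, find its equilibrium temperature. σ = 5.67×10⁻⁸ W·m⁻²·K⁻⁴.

T ≈ 1240 K

First find the stellar flux at distance d: S = L/(4πd²) = 1.94×10²⁷/(4π·(1.71×10¹⁰)²) = 5.280×10⁵ W/m².
For an isothermal sphere, absorbed (1−a)S·πr² = emitted σ·4πr²·T⁴, so T⁴ = (1−a)S/(4σ).
T⁴ = 1.00·5.280×10⁵/(4·5.67×10⁻⁸) = 2.328×10¹² K⁴.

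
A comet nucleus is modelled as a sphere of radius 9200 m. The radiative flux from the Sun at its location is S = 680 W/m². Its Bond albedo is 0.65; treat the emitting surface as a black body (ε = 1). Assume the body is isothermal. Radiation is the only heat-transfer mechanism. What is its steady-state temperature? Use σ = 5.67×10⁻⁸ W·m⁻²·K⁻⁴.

At equilibrium, absorbed power = emitted power.
Absorbing cross-section = πr² = 2.659×10⁸ m²; emitting surface = 4πr² = 1.064×10⁹ m² (ratio 4).
(1−a)S·A_cross = εσ·A_surf·T⁴  ⇒  T⁴ = (1−a)S/(4σ).
T⁴ = 0.350·680/(4·5.67×10⁻⁸) = 1.049×10⁹ K⁴.
T = (1.049×10⁹)^(1/4).

T ≈ 180 K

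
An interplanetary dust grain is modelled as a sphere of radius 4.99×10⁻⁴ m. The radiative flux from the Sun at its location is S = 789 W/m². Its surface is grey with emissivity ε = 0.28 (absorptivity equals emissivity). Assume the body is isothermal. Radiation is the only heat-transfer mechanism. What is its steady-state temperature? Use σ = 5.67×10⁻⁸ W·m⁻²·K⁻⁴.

T ≈ 243 K

At equilibrium, absorbed power = emitted power.
Absorbing cross-section = πr² = 7.823×10⁻⁷ m²; emitting surface = 4πr² = 3.129×10⁻⁶ m² (ratio 4).
εS·A_cross = εσ·A_surf·T⁴  ⇒  T⁴ = S/(4σ)   (ε cancels).
T⁴ = 789/(4·5.67×10⁻⁸) = 3.479×10⁹ K⁴.
T = (3.479×10⁹)^(1/4).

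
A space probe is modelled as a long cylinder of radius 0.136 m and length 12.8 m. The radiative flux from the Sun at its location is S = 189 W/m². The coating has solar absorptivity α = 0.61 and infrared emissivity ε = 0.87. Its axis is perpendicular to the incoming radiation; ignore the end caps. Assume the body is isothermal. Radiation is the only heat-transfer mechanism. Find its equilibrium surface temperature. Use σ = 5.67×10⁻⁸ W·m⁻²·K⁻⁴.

T ≈ 165 K

At equilibrium, absorbed power = emitted power.
Absorbing cross-section = 2rL = 3.482 m²; emitting surface = 2πrL = 10.94 m² (ratio π).
αS·A_cross = εσ·A_surf·T⁴  ⇒  T⁴ = αS/(ε·πσ).
T⁴ = 0.610·189/(0.87·π·5.67×10⁻⁸) = 7.439×10⁸ K⁴.
T = (7.439×10⁸)^(1/4).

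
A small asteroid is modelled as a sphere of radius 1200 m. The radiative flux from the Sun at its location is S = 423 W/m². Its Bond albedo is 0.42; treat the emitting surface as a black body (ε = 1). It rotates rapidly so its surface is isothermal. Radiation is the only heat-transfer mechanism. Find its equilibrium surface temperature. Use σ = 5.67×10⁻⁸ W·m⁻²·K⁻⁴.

At equilibrium, absorbed power = emitted power.
Absorbing cross-section = πr² = 4.524×10⁶ m²; emitting surface = 4πr² = 1.810×10⁷ m² (ratio 4).
(1−a)S·A_cross = εσ·A_surf·T⁴  ⇒  T⁴ = (1−a)S/(4σ).
T⁴ = 0.580·423/(4·5.67×10⁻⁸) = 1.082×10⁹ K⁴.
T = (1.082×10⁹)^(1/4).

T ≈ 181 K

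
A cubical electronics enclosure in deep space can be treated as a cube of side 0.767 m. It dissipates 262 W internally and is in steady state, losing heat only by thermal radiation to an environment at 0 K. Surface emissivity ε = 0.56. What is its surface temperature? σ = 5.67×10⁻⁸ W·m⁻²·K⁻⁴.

Steady state: internal power = radiated power, P = εσA T⁴.
Radiating area A = 6L² = 3.530 m².
T⁴ = P/(εσA) = 262/(0.56·5.67×10⁻⁸·3.530) = 2.338×10⁹ K⁴.
T = (2.338×10⁹)^(1/4).

T ≈ 220 K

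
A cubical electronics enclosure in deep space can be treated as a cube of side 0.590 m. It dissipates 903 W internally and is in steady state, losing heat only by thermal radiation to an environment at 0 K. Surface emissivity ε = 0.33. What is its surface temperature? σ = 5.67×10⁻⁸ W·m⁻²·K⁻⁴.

T ≈ 390 K

Steady state: internal power = radiated power, P = εσA T⁴.
Radiating area A = 6L² = 2.089 m².
T⁴ = P/(εσA) = 903/(0.33·5.67×10⁻⁸·2.089) = 2.311×10¹⁰ K⁴.
T = (2.311×10¹⁰)^(1/4).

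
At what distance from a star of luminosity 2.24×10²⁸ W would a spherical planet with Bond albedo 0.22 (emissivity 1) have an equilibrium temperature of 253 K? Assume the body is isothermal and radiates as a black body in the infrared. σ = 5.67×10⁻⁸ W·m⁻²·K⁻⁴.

d ≈ 1.22×10¹² m

For an isothermal black-emitting sphere, (1−a)S·πr² = σ·4πr²·T⁴ ⇒ S = 4σT⁴/(1−a).
S = 4·5.67×10⁻⁸·(253)⁴/0.780 = 1191 W/m².
Flux falls as S = L/(4πd²), so d = √(L/(4πS)) = √(2.24×10²⁸/(4π·1191)).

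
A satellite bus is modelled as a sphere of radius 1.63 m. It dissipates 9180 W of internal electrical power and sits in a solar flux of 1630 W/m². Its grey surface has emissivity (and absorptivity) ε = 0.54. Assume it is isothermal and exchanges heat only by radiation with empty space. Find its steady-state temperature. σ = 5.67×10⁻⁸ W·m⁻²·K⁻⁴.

T ≈ 357 K

At steady state, absorbed solar power + internal power = radiated power.
Absorbed: α·S·A_cross = 0.54·1630·8.347 = 7347 W (cross-section πr²).
Total input = 7347 + 9180 = 16530 W.
Radiated: εσ·A_surf·T⁴ with A_surf = 4πr² = 33.39 m².
T⁴ = 16530/(0.54·5.67×10⁻⁸·33.39) = 1.617×10¹⁰ K⁴.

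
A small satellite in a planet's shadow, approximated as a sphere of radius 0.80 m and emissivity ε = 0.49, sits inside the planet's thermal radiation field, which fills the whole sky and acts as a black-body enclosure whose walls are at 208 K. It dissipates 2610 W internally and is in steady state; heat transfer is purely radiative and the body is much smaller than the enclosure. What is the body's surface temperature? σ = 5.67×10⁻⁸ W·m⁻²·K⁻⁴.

For a small grey body in a large enclosure, net radiated power = εσA(T⁴ − T_w⁴).
Steady state: P = εσA(T⁴ − T_w⁴) with A = 4πr² = 8.042 m².
T⁴ = P/(εσA) + T_w⁴ = 2610/(0.49·5.67×10⁻⁸·8.042) + (208)⁴
    = 1.168×10¹⁰ + 1.872×10⁹ = 1.355×10¹⁰ K⁴.

T ≈ 341 K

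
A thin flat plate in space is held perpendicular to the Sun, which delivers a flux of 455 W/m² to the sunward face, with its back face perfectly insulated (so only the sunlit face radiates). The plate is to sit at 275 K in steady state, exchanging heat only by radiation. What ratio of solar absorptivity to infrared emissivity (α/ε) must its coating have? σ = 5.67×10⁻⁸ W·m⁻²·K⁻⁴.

α/ε ≈ 0.713

Balance: αS·A = εσ·1A·T⁴ ⇒ α/ε = σT⁴/S.
α/ε = 5.67×10⁻⁸·(275)⁴/455 = 5.67×10⁻⁸·5.719×10⁹/455.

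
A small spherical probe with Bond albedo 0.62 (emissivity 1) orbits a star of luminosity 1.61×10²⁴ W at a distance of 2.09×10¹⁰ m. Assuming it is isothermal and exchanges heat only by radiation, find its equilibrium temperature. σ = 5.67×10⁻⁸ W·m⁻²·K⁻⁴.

T ≈ 149 K

First find the stellar flux at distance d: S = L/(4πd²) = 1.61×10²⁴/(4π·(2.09×10¹⁰)²) = 293.3 W/m².
For an isothermal sphere, absorbed (1−a)S·πr² = emitted σ·4πr²·T⁴, so T⁴ = (1−a)S/(4σ).
T⁴ = 0.380·293.3/(4·5.67×10⁻⁸) = 4.914×10⁸ K⁴.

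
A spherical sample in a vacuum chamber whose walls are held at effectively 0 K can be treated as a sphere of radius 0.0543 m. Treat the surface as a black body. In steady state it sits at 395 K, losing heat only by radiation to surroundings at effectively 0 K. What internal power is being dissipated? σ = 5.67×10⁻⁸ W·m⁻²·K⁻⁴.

Steady state: P = εσA T⁴.
A = 4πr² = 0.03705 m²; T⁴ = (395)⁴ = 2.434×10¹⁰ K⁴.
P = 1.0 × 5.67×10⁻⁸ × 0.03705 × 2.434×10¹⁰.

P ≈ 51.1 W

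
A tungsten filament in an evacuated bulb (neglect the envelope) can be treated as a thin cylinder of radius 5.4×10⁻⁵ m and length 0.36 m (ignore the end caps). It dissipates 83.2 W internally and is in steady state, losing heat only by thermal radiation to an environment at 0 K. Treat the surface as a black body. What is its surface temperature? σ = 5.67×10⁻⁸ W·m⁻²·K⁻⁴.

T ≈ 1860 K

Steady state: internal power = radiated power, P = εσA T⁴.
Radiating area A = 2πrL = 1.221×10⁻⁴ m².
T⁴ = P/(εσA) = 83.2/(1.0·5.67×10⁻⁸·1.221×10⁻⁴) = 1.201×10¹³ K⁴.
T = (1.201×10¹³)^(1/4).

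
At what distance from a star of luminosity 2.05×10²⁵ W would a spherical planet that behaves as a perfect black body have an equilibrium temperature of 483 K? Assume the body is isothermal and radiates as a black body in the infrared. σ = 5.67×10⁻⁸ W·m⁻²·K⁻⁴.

d ≈ 1.15×10¹⁰ m

For an isothermal black-emitting sphere, (1−a)S·πr² = σ·4πr²·T⁴ ⇒ S = 4σT⁴/(1−a).
S = 4·5.67×10⁻⁸·(483)⁴/1.00 = 12340 W/m².
Flux falls as S = L/(4πd²), so d = √(L/(4πS)) = √(2.05×10²⁵/(4π·12340)).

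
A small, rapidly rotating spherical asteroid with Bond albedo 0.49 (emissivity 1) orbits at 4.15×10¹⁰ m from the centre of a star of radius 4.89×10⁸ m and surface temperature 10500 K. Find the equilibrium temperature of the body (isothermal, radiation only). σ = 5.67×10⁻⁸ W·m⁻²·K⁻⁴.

T ≈ 681 K

The star's surface emits σT_*⁴; at distance d the flux is S = σT_*⁴(R_*/d)².
S = 5.67×10⁻⁸·(10500)⁴·(4.89×10⁸/4.15×10¹⁰)² = 95690 W/m².
For an isothermal sphere T⁴ = (1−a)S/(4σ) = 2.152×10¹¹ K⁴.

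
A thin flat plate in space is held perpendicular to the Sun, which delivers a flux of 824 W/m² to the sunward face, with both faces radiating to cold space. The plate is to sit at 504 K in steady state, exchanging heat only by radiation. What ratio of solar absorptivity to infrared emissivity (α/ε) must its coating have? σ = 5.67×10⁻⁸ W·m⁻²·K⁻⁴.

α/ε ≈ 8.88

Balance: αS·A = εσ·2A·T⁴ ⇒ α/ε = 2σT⁴/S.
α/ε = 2·5.67×10⁻⁸·(504)⁴/824 = 2·5.67×10⁻⁸·6.452×10¹⁰/824.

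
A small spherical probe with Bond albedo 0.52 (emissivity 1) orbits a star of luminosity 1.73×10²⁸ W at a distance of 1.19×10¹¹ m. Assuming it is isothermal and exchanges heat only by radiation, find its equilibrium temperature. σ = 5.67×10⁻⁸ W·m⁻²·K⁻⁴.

T ≈ 673 K

First find the stellar flux at distance d: S = L/(4πd²) = 1.73×10²⁸/(4π·(1.19×10¹¹)²) = 97220 W/m².
For an isothermal sphere, absorbed (1−a)S·πr² = emitted σ·4πr²·T⁴, so T⁴ = (1−a)S/(4σ).
T⁴ = 0.480·97220/(4·5.67×10⁻⁸) = 2.058×10¹¹ K⁴.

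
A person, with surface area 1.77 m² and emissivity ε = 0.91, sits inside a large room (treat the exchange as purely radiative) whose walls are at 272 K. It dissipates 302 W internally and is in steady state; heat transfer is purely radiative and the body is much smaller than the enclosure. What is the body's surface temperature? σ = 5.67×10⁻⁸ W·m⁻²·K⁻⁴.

T ≈ 306 K

For a small grey body in a large enclosure, net radiated power = εσA(T⁴ − T_w⁴).
Steady state: P = εσA(T⁴ − T_w⁴) with A = 1.77 m².
T⁴ = P/(εσA) + T_w⁴ = 302/(0.91·5.67×10⁻⁸·1.770) + (272)⁴
    = 3.307×10⁹ + 5.474×10⁹ = 8.780×10⁹ K⁴.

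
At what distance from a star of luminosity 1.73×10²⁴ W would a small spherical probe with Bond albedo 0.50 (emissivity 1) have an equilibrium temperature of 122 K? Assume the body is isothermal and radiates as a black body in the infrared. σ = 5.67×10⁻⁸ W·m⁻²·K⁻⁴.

d ≈ 3.70×10¹⁰ m

For an isothermal black-emitting sphere, (1−a)S·πr² = σ·4πr²·T⁴ ⇒ S = 4σT⁴/(1−a).
S = 4·5.67×10⁻⁸·(122)⁴/0.500 = 100.5 W/m².
Flux falls as S = L/(4πd²), so d = √(L/(4πS)) = √(1.73×10²⁴/(4π·100.5)).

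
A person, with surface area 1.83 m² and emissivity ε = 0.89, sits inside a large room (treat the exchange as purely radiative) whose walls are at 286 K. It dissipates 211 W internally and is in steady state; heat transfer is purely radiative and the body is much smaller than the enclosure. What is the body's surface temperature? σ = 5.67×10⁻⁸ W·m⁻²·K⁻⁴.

T ≈ 308 K

For a small grey body in a large enclosure, net radiated power = εσA(T⁴ − T_w⁴).
Steady state: P = εσA(T⁴ − T_w⁴) with A = 1.83 m².
T⁴ = P/(εσA) + T_w⁴ = 211/(0.89·5.67×10⁻⁸·1.830) + (286)⁴
    = 2.285×10⁹ + 6.691×10⁹ = 8.975×10⁹ K⁴.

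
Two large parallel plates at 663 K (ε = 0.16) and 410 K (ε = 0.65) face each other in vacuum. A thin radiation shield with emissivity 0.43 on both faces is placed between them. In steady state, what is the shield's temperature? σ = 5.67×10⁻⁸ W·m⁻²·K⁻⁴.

In steady state the net flux on the hot side equals that on the cold side.
σ(T₁⁴−T_s⁴)/D₁ = σ(T_s⁴−T₂⁴)/D₂, with D₁ = 1/ε₁+1/ε_s−1 = 7.576, D₂ = 1/ε_s+1/ε₂−1 = 2.864.
Solve for T_s⁴: T_s⁴ = (D₂·T₁⁴ + D₁·T₂⁴)/(D₁+D₂) = 7.351×10¹⁰ K⁴.

T_s ≈ 521 K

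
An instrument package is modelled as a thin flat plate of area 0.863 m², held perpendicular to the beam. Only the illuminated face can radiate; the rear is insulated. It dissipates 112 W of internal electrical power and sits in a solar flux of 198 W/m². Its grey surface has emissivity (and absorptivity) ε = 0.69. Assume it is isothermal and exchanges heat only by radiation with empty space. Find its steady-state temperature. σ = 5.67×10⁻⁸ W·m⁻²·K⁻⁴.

T ≈ 287 K

At steady state, absorbed solar power + internal power = radiated power.
Absorbed: α·S·A_cross = 0.69·198·0.8630 = 117.9 W (cross-section A).
Total input = 117.9 + 112 = 229.9 W.
Radiated: εσ·A_surf·T⁴ with A_surf = A = 0.8630 m².
T⁴ = 229.9/(0.69·5.67×10⁻⁸·0.8630) = 6.809×10⁹ K⁴.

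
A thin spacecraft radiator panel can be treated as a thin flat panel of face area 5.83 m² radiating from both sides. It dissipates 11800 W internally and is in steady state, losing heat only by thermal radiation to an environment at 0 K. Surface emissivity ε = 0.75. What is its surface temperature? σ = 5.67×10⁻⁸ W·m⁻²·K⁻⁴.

T ≈ 393 K

Steady state: internal power = radiated power, P = εσA T⁴.
Radiating area A = 2·5.83 = 11.66 m².
T⁴ = P/(εσA) = 11800/(0.75·5.67×10⁻⁸·11.66) = 2.380×10¹⁰ K⁴.
T = (2.380×10¹⁰)^(1/4).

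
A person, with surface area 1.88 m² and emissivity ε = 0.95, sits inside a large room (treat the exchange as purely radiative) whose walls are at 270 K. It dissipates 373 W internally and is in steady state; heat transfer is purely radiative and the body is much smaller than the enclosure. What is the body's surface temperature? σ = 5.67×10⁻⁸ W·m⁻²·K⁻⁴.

T ≈ 308 K

For a small grey body in a large enclosure, net radiated power = εσA(T⁴ − T_w⁴).
Steady state: P = εσA(T⁴ − T_w⁴) with A = 1.88 m².
T⁴ = P/(εσA) + T_w⁴ = 373/(0.95·5.67×10⁻⁸·1.880) + (270)⁴
    = 3.683×10⁹ + 5.314×10⁹ = 8.998×10⁹ K⁴.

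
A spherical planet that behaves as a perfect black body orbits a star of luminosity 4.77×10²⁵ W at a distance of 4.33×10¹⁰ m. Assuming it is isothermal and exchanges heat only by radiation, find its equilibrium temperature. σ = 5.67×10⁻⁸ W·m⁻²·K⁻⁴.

First find the stellar flux at distance d: S = L/(4πd²) = 4.77×10²⁵/(4π·(4.33×10¹⁰)²) = 2025 W/m².
For an isothermal sphere, absorbed (1−a)S·πr² = emitted σ·4πr²·T⁴, so T⁴ = (1−a)S/(4σ).
T⁴ = 1.00·2025/(4·5.67×10⁻⁸) = 8.927×10⁹ K⁴.

T ≈ 307 K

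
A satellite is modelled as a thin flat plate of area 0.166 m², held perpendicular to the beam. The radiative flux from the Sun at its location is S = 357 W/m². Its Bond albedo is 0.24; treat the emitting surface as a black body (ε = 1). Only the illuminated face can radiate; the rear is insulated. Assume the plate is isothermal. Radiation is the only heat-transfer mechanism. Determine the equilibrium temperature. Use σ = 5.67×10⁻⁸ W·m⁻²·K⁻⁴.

At equilibrium, absorbed power = emitted power.
Absorbing cross-section = A = 0.1660 m²; emitting surface = A = 0.1660 m² (ratio 1).
(1−a)S·A_cross = εσ·A_surf·T⁴  ⇒  T⁴ = (1−a)S/(1σ).
T⁴ = 0.760·357/(1·5.67×10⁻⁸) = 4.785×10⁹ K⁴.
T = (4.785×10⁹)^(1/4).

T ≈ 263 K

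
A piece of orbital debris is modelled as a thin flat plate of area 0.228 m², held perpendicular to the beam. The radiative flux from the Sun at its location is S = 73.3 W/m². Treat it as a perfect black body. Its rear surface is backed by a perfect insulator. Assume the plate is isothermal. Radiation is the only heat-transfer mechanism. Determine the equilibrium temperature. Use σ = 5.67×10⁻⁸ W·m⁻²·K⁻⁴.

At equilibrium, absorbed power = emitted power.
Absorbing cross-section = A = 0.2280 m²; emitting surface = A = 0.2280 m² (ratio 1).
S·A_cross = εσ·A_surf·T⁴  ⇒  T⁴ = S/(1σ).
T⁴ = 1.00·73.3/(1·5.67×10⁻⁸) = 1.293×10⁹ K⁴.
T = (1.293×10⁹)^(1/4).

T ≈ 190 K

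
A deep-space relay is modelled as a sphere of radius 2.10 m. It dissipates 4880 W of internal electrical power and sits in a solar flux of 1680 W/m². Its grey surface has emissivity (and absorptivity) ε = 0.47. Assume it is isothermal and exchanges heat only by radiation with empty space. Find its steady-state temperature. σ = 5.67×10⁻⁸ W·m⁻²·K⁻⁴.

At steady state, absorbed solar power + internal power = radiated power.
Absorbed: α·S·A_cross = 0.47·1680·13.85 = 10940 W (cross-section πr²).
Total input = 10940 + 4880 = 15820 W.
Radiated: εσ·A_surf·T⁴ with A_surf = 4πr² = 55.42 m².
T⁴ = 15820/(0.47·5.67×10⁻⁸·55.42) = 1.071×10¹⁰ K⁴.

T ≈ 322 K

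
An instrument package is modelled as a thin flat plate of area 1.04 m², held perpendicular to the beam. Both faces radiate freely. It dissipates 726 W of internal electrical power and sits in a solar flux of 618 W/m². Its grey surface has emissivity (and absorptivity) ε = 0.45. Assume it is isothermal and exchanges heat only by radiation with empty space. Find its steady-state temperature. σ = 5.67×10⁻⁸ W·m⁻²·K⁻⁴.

T ≈ 372 K

At steady state, absorbed solar power + internal power = radiated power.
Absorbed: α·S·A_cross = 0.45·618·1.040 = 289.2 W (cross-section A).
Total input = 289.2 + 726 = 1015 W.
Radiated: εσ·A_surf·T⁴ with A_surf = 2A = 2.080 m².
T⁴ = 1015/(0.45·5.67×10⁻⁸·2.080) = 1.913×10¹⁰ K⁴.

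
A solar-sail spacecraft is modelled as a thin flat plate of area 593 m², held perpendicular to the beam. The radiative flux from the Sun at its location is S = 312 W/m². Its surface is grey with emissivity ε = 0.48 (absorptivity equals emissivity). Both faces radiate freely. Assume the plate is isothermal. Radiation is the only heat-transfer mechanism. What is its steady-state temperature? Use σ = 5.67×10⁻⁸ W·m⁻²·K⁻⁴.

At equilibrium, absorbed power = emitted power.
Absorbing cross-section = A = 593.0 m²; emitting surface = 2A = 1186 m² (ratio 2).
εS·A_cross = εσ·A_surf·T⁴  ⇒  T⁴ = S/(2σ)   (ε cancels).
T⁴ = 312/(2·5.67×10⁻⁸) = 2.751×10⁹ K⁴.
T = (2.751×10⁹)^(1/4).

T ≈ 229 K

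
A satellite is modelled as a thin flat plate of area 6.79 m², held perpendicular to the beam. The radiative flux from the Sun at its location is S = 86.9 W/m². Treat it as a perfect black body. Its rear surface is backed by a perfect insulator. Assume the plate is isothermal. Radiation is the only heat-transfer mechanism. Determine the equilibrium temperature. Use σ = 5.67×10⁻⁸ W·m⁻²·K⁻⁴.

T ≈ 198 K

At equilibrium, absorbed power = emitted power.
Absorbing cross-section = A = 6.790 m²; emitting surface = A = 6.790 m² (ratio 1).
S·A_cross = εσ·A_surf·T⁴  ⇒  T⁴ = S/(1σ).
T⁴ = 1.00·86.9/(1·5.67×10⁻⁸) = 1.533×10⁹ K⁴.
T = (1.533×10⁹)^(1/4).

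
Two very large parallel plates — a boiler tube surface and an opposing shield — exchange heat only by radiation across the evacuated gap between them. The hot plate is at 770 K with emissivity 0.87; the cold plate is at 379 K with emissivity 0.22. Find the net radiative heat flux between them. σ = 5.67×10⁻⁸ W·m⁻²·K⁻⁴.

q ≈ 4000 W/m²

For two infinite grey parallel plates, q = σ(T₁⁴ − T₂⁴)/(1/ε₁ + 1/ε₂ − 1).
T₁⁴ − T₂⁴ = 3.515×10¹¹ − 2.063×10¹⁰ = 3.309×10¹¹ K⁴.
1/ε₁ + 1/ε₂ − 1 = 1.149 + 4.545 − 1 = 4.695.
q = 5.67×10⁻⁸ × 3.309×10¹¹ / 4.695.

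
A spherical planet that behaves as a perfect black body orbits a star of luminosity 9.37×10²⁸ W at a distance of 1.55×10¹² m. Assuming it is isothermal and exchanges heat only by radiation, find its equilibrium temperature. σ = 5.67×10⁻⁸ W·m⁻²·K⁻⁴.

First find the stellar flux at distance d: S = L/(4πd²) = 9.37×10²⁸/(4π·(1.55×10¹²)²) = 3104 W/m².
For an isothermal sphere, absorbed (1−a)S·πr² = emitted σ·4πr²·T⁴, so T⁴ = (1−a)S/(4σ).
T⁴ = 1.00·3104/(4·5.67×10⁻⁸) = 1.368×10¹⁰ K⁴.

T ≈ 342 K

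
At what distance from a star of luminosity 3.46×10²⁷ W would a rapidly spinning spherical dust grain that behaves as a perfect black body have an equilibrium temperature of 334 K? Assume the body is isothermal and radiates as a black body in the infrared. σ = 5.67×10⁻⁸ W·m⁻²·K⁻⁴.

For an isothermal black-emitting sphere, (1−a)S·πr² = σ·4πr²·T⁴ ⇒ S = 4σT⁴/(1−a).
S = 4·5.67×10⁻⁸·(334)⁴/1.00 = 2822 W/m².
Flux falls as S = L/(4πd²), so d = √(L/(4πS)) = √(3.46×10²⁷/(4π·2822)).

d ≈ 3.12×10¹¹ m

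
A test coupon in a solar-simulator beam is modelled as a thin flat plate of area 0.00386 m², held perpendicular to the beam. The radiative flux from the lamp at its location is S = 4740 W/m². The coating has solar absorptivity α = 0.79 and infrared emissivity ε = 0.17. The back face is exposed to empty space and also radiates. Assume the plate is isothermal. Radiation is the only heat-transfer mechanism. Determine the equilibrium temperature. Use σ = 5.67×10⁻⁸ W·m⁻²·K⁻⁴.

At equilibrium, absorbed power = emitted power.
Absorbing cross-section = A = 0.003860 m²; emitting surface = 2A = 0.007720 m² (ratio 2).
αS·A_cross = εσ·A_surf·T⁴  ⇒  T⁴ = αS/(ε·2σ).
T⁴ = 0.790·4740/(0.17·2·5.67×10⁻⁸) = 1.942×10¹¹ K⁴.
T = (1.942×10¹¹)^(1/4).

T ≈ 664 K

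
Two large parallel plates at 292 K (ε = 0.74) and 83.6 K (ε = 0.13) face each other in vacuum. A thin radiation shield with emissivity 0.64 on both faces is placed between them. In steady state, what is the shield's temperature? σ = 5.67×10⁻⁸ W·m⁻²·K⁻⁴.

T_s ≈ 277 K

In steady state the net flux on the hot side equals that on the cold side.
σ(T₁⁴−T_s⁴)/D₁ = σ(T_s⁴−T₂⁴)/D₂, with D₁ = 1/ε₁+1/ε_s−1 = 1.914, D₂ = 1/ε_s+1/ε₂−1 = 8.255.
Solve for T_s⁴: T_s⁴ = (D₂·T₁⁴ + D₁·T₂⁴)/(D₁+D₂) = 5.911×10⁹ K⁴.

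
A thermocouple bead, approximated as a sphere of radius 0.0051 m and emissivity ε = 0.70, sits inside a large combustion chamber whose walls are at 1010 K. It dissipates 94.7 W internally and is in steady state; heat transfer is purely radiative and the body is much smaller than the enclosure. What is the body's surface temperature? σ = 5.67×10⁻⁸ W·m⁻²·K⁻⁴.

T ≈ 1700 K

For a small grey body in a large enclosure, net radiated power = εσA(T⁴ − T_w⁴).
Steady state: P = εσA(T⁴ − T_w⁴) with A = 4πr² = 3.269×10⁻⁴ m².
T⁴ = P/(εσA) + T_w⁴ = 94.7/(0.70·5.67×10⁻⁸·3.269×10⁻⁴) + (1010)⁴
    = 7.300×10¹² + 1.041×10¹² = 8.341×10¹² K⁴.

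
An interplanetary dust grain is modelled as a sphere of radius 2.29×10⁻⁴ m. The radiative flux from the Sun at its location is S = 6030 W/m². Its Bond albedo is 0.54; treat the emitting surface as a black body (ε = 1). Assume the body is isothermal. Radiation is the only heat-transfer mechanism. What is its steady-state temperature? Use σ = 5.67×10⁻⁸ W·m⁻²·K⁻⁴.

T ≈ 333 K

At equilibrium, absorbed power = emitted power.
Absorbing cross-section = πr² = 1.647×10⁻⁷ m²; emitting surface = 4πr² = 6.590×10⁻⁷ m² (ratio 4).
(1−a)S·A_cross = εσ·A_surf·T⁴  ⇒  T⁴ = (1−a)S/(4σ).
T⁴ = 0.460·6030/(4·5.67×10⁻⁸) = 1.223×10¹⁰ K⁴.
T = (1.223×10¹⁰)^(1/4).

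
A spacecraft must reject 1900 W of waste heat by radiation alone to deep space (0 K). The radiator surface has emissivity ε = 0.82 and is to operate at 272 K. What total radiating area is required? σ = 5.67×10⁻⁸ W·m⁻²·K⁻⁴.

A ≈ 7.47 m²

P = εσA T⁴ ⇒ A = P/(εσT⁴).
T⁴ = 5.474×10⁹ K⁴.
A = 1900/(0.82 × 5.67×10⁻⁸ × 5.474×10⁹).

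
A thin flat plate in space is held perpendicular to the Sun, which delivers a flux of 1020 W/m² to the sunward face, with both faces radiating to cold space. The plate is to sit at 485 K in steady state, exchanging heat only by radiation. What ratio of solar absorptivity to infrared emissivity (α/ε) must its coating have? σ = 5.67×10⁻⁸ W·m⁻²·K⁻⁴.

Balance: αS·A = εσ·2A·T⁴ ⇒ α/ε = 2σT⁴/S.
α/ε = 2·5.67×10⁻⁸·(485)⁴/1020 = 2·5.67×10⁻⁸·5.533×10¹⁰/1020.

α/ε ≈ 6.15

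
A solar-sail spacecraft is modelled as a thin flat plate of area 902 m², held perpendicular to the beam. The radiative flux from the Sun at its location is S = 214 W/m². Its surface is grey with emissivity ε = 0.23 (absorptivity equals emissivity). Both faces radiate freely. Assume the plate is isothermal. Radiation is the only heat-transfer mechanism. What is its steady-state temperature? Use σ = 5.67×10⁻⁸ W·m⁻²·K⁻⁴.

At equilibrium, absorbed power = emitted power.
Absorbing cross-section = A = 902.0 m²; emitting surface = 2A = 1804 m² (ratio 2).
εS·A_cross = εσ·A_surf·T⁴  ⇒  T⁴ = S/(2σ)   (ε cancels).
T⁴ = 214/(2·5.67×10⁻⁸) = 1.887×10⁹ K⁴.
T = (1.887×10⁹)^(1/4).

T ≈ 208 K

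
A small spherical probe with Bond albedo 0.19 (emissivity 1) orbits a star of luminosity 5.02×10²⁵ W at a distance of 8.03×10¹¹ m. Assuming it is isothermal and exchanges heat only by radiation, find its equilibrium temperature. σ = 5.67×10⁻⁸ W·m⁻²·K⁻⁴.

T ≈ 68.6 K

First find the stellar flux at distance d: S = L/(4πd²) = 5.02×10²⁵/(4π·(8.03×10¹¹)²) = 6.195 W/m².
For an isothermal sphere, absorbed (1−a)S·πr² = emitted σ·4πr²·T⁴, so T⁴ = (1−a)S/(4σ).
T⁴ = 0.810·6.195/(4·5.67×10⁻⁸) = 2.213×10⁷ K⁴.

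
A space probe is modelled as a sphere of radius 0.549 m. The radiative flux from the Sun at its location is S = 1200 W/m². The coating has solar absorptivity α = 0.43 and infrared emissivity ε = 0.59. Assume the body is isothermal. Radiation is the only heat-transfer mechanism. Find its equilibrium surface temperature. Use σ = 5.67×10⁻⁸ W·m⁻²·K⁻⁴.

At equilibrium, absorbed power = emitted power.
Absorbing cross-section = πr² = 0.9469 m²; emitting surface = 4πr² = 3.788 m² (ratio 4).
αS·A_cross = εσ·A_surf·T⁴  ⇒  T⁴ = αS/(ε·4σ).
T⁴ = 0.430·1200/(0.59·4·5.67×10⁻⁸) = 3.856×10⁹ K⁴.
T = (3.856×10⁹)^(1/4).

T ≈ 249 K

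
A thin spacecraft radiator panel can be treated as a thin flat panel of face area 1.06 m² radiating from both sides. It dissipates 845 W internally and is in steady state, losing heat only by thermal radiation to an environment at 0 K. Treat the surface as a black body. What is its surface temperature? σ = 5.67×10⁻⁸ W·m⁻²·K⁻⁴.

T ≈ 290 K

Steady state: internal power = radiated power, P = εσA T⁴.
Radiating area A = 2·1.06 = 2.120 m².
T⁴ = P/(εσA) = 845/(1.0·5.67×10⁻⁸·2.120) = 7.030×10⁹ K⁴.
T = (7.030×10⁹)^(1/4).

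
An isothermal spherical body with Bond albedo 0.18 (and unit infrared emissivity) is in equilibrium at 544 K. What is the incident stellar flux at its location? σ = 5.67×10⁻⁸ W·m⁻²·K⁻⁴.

(1−a)S·πr² = σ·4πr²·T⁴ ⇒ S = 4σT⁴/(1−a).
S = 4·5.67×10⁻⁸·8.758×10¹⁰/0.820.

S ≈ 24200 W/m²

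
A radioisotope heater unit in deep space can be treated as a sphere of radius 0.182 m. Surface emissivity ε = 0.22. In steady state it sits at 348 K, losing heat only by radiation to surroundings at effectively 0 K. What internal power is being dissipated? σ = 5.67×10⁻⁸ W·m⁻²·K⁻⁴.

P ≈ 76.2 W

Steady state: P = εσA T⁴.
A = 4πr² = 0.4162 m²; T⁴ = (348)⁴ = 1.467×10¹⁰ K⁴.
P = 0.22 × 5.67×10⁻⁸ × 0.4162 × 1.467×10¹⁰.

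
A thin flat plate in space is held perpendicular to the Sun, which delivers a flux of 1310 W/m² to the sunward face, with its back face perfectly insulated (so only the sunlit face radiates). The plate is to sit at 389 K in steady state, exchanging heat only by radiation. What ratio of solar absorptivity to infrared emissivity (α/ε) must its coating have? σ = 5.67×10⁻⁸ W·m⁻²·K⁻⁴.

α/ε ≈ 0.991

Balance: αS·A = εσ·1A·T⁴ ⇒ α/ε = σT⁴/S.
α/ε = 5.67×10⁻⁸·(389)⁴/1310 = 5.67×10⁻⁸·2.290×10¹⁰/1310.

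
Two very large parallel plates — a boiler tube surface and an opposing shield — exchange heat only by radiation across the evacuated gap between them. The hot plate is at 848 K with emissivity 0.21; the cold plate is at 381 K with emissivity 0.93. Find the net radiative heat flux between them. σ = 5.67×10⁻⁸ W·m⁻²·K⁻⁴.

q ≈ 5810 W/m²

For two infinite grey parallel plates, q = σ(T₁⁴ − T₂⁴)/(1/ε₁ + 1/ε₂ − 1).
T₁⁴ − T₂⁴ = 5.171×10¹¹ − 2.107×10¹⁰ = 4.960×10¹¹ K⁴.
1/ε₁ + 1/ε₂ − 1 = 4.762 + 1.075 − 1 = 4.837.
q = 5.67×10⁻⁸ × 4.960×10¹¹ / 4.837.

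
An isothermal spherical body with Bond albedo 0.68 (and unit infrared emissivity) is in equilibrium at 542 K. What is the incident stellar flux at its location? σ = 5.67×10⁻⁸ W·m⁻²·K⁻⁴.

S ≈ 61200 W/m²

(1−a)S·πr² = σ·4πr²·T⁴ ⇒ S = 4σT⁴/(1−a).
S = 4·5.67×10⁻⁸·8.630×10¹⁰/0.320.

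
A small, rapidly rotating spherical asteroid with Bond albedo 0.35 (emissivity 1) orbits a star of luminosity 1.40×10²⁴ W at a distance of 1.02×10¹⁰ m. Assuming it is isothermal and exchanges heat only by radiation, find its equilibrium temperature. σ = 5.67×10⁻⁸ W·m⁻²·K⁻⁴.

T ≈ 235 K

First find the stellar flux at distance d: S = L/(4πd²) = 1.40×10²⁴/(4π·(1.02×10¹⁰)²) = 1071 W/m².
For an isothermal sphere, absorbed (1−a)S·πr² = emitted σ·4πr²·T⁴, so T⁴ = (1−a)S/(4σ).
T⁴ = 0.650·1071/(4·5.67×10⁻⁸) = 3.069×10⁹ K⁴.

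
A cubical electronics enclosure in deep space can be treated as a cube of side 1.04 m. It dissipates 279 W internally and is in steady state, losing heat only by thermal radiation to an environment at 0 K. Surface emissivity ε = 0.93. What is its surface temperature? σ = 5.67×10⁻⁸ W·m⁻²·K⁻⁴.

Steady state: internal power = radiated power, P = εσA T⁴.
Radiating area A = 6L² = 6.490 m².
T⁴ = P/(εσA) = 279/(0.93·5.67×10⁻⁸·6.490) = 8.153×10⁸ K⁴.
T = (8.153×10⁸)^(1/4).

T ≈ 169 K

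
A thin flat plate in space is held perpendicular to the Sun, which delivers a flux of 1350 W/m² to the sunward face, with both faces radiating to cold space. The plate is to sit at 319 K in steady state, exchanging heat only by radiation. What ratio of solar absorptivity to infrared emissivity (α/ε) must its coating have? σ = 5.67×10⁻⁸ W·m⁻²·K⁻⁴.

α/ε ≈ 0.870

Balance: αS·A = εσ·2A·T⁴ ⇒ α/ε = 2σT⁴/S.
α/ε = 2·5.67×10⁻⁸·(319)⁴/1350 = 2·5.67×10⁻⁸·1.036×10¹⁰/1350.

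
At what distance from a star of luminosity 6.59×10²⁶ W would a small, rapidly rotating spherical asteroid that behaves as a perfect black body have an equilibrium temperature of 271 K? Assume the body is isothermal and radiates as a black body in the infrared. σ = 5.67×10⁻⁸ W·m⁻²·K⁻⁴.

For an isothermal black-emitting sphere, (1−a)S·πr² = σ·4πr²·T⁴ ⇒ S = 4σT⁴/(1−a).
S = 4·5.67×10⁻⁸·(271)⁴/1.00 = 1223 W/m².
Flux falls as S = L/(4πd²), so d = √(L/(4πS)) = √(6.59×10²⁶/(4π·1223)).

d ≈ 2.07×10¹¹ m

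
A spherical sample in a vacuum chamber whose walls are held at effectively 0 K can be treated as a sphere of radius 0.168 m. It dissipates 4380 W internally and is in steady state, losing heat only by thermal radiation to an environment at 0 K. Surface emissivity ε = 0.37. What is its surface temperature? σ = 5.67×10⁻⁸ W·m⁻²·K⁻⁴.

T ≈ 876 K

Steady state: internal power = radiated power, P = εσA T⁴.
Radiating area A = 4πr² = 0.3547 m².
T⁴ = P/(εσA) = 4380/(0.37·5.67×10⁻⁸·0.3547) = 5.887×10¹¹ K⁴.
T = (5.887×10¹¹)^(1/4).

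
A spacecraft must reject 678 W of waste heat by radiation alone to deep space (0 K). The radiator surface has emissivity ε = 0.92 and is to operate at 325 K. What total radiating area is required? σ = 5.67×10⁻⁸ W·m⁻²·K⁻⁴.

P = εσA T⁴ ⇒ A = P/(εσT⁴).
T⁴ = 1.116×10¹⁰ K⁴.
A = 678/(0.92 × 5.67×10⁻⁸ × 1.116×10¹⁰).

A ≈ 1.16 m²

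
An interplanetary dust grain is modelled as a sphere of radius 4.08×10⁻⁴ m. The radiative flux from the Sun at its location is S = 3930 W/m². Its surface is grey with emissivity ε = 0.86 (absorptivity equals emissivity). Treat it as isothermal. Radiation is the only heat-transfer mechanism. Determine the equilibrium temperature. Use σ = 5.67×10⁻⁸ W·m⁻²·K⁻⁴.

T ≈ 363 K

At equilibrium, absorbed power = emitted power.
Absorbing cross-section = πr² = 5.230×10⁻⁷ m²; emitting surface = 4πr² = 2.092×10⁻⁶ m² (ratio 4).
εS·A_cross = εσ·A_surf·T⁴  ⇒  T⁴ = S/(4σ)   (ε cancels).
T⁴ = 3930/(4·5.67×10⁻⁸) = 1.733×10¹⁰ K⁴.
T = (1.733×10¹⁰)^(1/4).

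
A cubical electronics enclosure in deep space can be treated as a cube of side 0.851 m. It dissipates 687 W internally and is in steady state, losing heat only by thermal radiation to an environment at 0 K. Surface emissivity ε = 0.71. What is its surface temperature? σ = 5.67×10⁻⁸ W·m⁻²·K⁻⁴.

Steady state: internal power = radiated power, P = εσA T⁴.
Radiating area A = 6L² = 4.345 m².
T⁴ = P/(εσA) = 687/(0.71·5.67×10⁻⁸·4.345) = 3.927×10⁹ K⁴.
T = (3.927×10⁹)^(1/4).

T ≈ 250 K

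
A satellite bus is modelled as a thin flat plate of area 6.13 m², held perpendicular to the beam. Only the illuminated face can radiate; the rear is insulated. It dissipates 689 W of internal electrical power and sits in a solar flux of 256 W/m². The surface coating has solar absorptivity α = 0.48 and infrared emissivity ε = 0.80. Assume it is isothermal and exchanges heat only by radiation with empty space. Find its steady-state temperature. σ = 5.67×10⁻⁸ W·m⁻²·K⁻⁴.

At steady state, absorbed solar power + internal power = radiated power.
Absorbed: α·S·A_cross = 0.48·256·6.130 = 753.3 W (cross-section A).
Total input = 753.3 + 689 = 1442 W.
Radiated: εσ·A_surf·T⁴ with A_surf = A = 6.130 m².
T⁴ = 1442/(0.80·5.67×10⁻⁸·6.130) = 5.187×10⁹ K⁴.

T ≈ 268 K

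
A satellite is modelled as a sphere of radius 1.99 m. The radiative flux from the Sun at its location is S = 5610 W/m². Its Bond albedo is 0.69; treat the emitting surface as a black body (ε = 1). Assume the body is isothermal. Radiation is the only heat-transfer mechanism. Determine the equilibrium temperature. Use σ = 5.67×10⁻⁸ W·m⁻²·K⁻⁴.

At equilibrium, absorbed power = emitted power.
Absorbing cross-section = πr² = 12.44 m²; emitting surface = 4πr² = 49.76 m² (ratio 4).
(1−a)S·A_cross = εσ·A_surf·T⁴  ⇒  T⁴ = (1−a)S/(4σ).
T⁴ = 0.310·5610/(4·5.67×10⁻⁸) = 7.668×10⁹ K⁴.
T = (7.668×10⁹)^(1/4).

T ≈ 296 K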